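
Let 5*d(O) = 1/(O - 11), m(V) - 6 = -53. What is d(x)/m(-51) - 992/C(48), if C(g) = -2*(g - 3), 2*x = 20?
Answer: 23321/2115 ≈ 11.026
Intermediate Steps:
m(V) = -47 (m(V) = 6 - 53 = -47)
x = 10 (x = (½)*20 = 10)
d(O) = 1/(5*(-11 + O)) (d(O) = 1/(5*(O - 11)) = 1/(5*(-11 + O)))
C(g) = 6 - 2*g (C(g) = -2*(-3 + g) = 6 - 2*g)
d(x)/m(-51) - 992/C(48) = (1/(5*(-11 + 10)))/(-47) - 992/(6 - 2*48) = ((⅕)/(-1))*(-1/47) - 992/(6 - 96) = ((⅕)*(-1))*(-1/47) - 992/(-90) = -⅕*(-1/47) - 992*(-1/90) = 1/235 + 496/45 = 23321/2115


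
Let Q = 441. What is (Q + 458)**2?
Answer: 808201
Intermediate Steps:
(Q + 458)**2 = (441 + 458)**2 = 899**2 = 808201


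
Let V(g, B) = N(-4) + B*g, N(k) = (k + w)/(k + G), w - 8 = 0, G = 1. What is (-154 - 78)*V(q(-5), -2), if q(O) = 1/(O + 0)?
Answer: 3248/15 ≈ 216.53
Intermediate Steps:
w = 8 (w = 8 + 0 = 8)
N(k) = (8 + k)/(1 + k) (N(k) = (k + 8)/(k + 1) = (8 + k)/(1 + k))
q(O) = 1/O
V(g, B) = -4/3 + B*g (V(g, B) = (8 - 4)/(1 - 4) + B*g = 4/(-3) + B*g = -⅓*4 + B*g = -4/3 + B*g)
(-154 - 78)*V(q(-5), -2) = (-154 - 78)*(-4/3 - 2/(-5)) = -232*(-4/3 - 2*(-⅕)) = -232*(-4/3 + ⅖) = -232*(-14/15) = 3248/15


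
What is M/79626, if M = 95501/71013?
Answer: 95501/5654481138 ≈ 1.6889e-5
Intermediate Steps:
M = 95501/71013 (M = 95501*(1/71013) = 95501/71013 ≈ 1.3448)
M/79626 = (95501/71013)/79626 = (95501/71013)*(1/79626) = 95501/5654481138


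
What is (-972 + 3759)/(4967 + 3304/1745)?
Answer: 4863315/8670719 ≈ 0.56089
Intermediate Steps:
(-972 + 3759)/(4967 + 3304/1745) = 2787/(4967 + 3304*(1/1745)) = 2787/(4967 + 3304/1745) = 2787/(8670719/1745) = 2787*(1745/8670719) = 4863315/8670719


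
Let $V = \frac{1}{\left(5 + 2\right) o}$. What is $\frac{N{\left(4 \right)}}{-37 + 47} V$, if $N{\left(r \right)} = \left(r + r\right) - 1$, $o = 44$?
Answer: $\frac{1}{440} \approx 0.0022727$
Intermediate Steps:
$N{\left(r \right)} = -1 + 2 r$ ($N{\left(r \right)} = 2 r - 1 = -1 + 2 r$)
$V = \frac{1}{308}$ ($V = \frac{1}{\left(5 + 2\right) 44} = \frac{1}{7} \cdot \frac{1}{44} = \frac{1}{308} \approx 0.0032468$)
$\frac{N{\left(4 \right)}}{-37 + 47} V = \frac{-1 + 2 \cdot 4}{-37 + 47} \cdot \frac{1}{308} = \frac{-1 + 8}{10} \cdot \frac{1}{308} = \frac{1}{10} \cdot 7 \cdot \frac{1}{308} = \frac{7}{10} \cdot \frac{1}{308} = \frac{1}{440}$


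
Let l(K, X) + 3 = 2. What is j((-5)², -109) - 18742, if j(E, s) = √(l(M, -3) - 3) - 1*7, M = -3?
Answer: -18749 + 2*I ≈ -18749.0 + 2.0*I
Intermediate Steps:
l(K, X) = -1 (l(K, X) = -3 + 2 = -1)
j(E, s) = -7 + 2*I (j(E, s) = √(-1 - 3) - 1*7 = √(-4) - 7 = 2*I - 7 = -7 + 2*I)
j((-5)², -109) - 18742 = (-7 + 2*I) - 18742 = -18749 + 2*I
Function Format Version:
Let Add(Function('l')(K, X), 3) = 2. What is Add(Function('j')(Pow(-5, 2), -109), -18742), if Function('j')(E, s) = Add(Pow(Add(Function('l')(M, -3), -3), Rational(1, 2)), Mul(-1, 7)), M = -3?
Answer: Add(-18749, Mul(2, I)) ≈ Add(-18749., Mul(2.0000, I))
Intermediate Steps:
Function('l')(K, X) = -1 (Function('l')(K, X) = Add(-3, 2) = -1)
Function('j')(E, s) = Add(-7, Mul(2, I)) (Function('j')(E, s) = Add(Pow(Add(-1, -3), Rational(1, 2)), Mul(-1, 7)) = Add(Pow(-4, Rational(1, 2)), -7) = Add(Mul(2, I), -7) = Add(-7, Mul(2, I)))
Add(Function('j')(Pow(-5, 2), -109), -18742) = Add(Add(-7, Mul(2, I)), -18742) = Add(-18749, Mul(2, I))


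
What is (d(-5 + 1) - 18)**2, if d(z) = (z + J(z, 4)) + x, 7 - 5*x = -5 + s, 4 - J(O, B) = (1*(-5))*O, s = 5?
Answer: 33489/25 ≈ 1339.6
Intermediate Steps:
J(O, B) = 4 + 5*O (J(O, B) = 4 - 1*(-5)*O = 4 - (-5)*O = 4 + 5*O)
x = 7/5 (x = 7/5 - (-5 + 5)/5 = 7/5 - 1/5*0 = 7/5 + 0 = 7/5 ≈ 1.4000)
d(z) = 27/5 + 6*z (d(z) = (z + (4 + 5*z)) + 7/5 = (4 + 6*z) + 7/5 = 27/5 + 6*z)
(d(-5 + 1) - 18)**2 = ((27/5 + 6*(-5 + 1)) - 18)**2 = ((27/5 + 6*(-4)) - 18)**2 = ((27/5 - 24) - 18)**2 = (-93/5 - 18)**2 = (-183/5)**2 = 33489/25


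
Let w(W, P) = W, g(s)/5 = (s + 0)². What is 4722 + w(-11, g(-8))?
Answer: 4711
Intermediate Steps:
g(s) = 5*s² (g(s) = 5*(s + 0)² = 5*s²)
4722 + w(-11, g(-8)) = 4722 - 11 = 4711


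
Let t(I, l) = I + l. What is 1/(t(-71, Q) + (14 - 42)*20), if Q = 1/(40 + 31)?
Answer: -71/44800 ≈ -0.0015848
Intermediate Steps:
Q = 1/71 ≈ 0.014085
1/(t(-71, Q) + (14 - 42)*20) = 1/((-71 + 1/71) + (14 - 42)*20) = 1/(-5040/71 - 28*20) = 1/(-5040/71 - 560) = 1/(-44800/71) = -71/44800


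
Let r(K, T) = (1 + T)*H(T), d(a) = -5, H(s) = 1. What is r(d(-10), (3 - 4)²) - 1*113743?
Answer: -113741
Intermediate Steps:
r(K, T) = 1 + T (r(K, T) = (1 + T)*1 = 1 + T)
r(d(-10), (3 - 4)²) - 1*113743 = (1 + (3 - 4)²) - 1*113743 = (1 + (-1)²) - 113743 = (1 + 1) - 113743 = 2 - 113743 = -113741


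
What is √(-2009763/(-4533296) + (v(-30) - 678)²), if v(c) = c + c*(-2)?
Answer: 3*√59926116240259873/1133324 ≈ 648.00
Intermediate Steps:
v(c) = -c (v(c) = c - 2*c = -c)
√(-2009763/(-4533296) + (v(-30) - 678)²) = √(-2009763/(-4533296) + (-1*(-30) - 678)²) = √(-2009763*(-1/4533296) + (30 - 678)²) = √(2009763/4533296 + (-648)²) = √(2009763/4533296 + 419904) = √(1903551133347/4533296) = 3*√59926116240259873/1133324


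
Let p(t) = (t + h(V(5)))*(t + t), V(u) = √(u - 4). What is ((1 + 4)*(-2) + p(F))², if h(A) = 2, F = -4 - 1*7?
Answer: 35344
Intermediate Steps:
F = -11 (F = -4 - 7 = -11)
V(u) = √(-4 + u)
p(t) = 2*t*(2 + t) (p(t) = (t + 2)*(t + t) = (2 + t)*(2*t) = 2*t*(2 + t))
((1 + 4)*(-2) + p(F))² = ((1 + 4)*(-2) + 2*(-11)*(2 - 11))² = (5*(-2) + 2*(-11)*(-9))² = (-10 + 198)² = 188² = 35344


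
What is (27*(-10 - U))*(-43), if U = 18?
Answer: 32508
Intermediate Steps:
(27*(-10 - U))*(-43) = (27*(-10 - 1*18))*(-43) = (27*(-10 - 18))*(-43) = (27*(-28))*(-43) = -756*(-43) = 32508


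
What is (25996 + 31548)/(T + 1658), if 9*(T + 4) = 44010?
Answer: 7193/818 ≈ 8.7934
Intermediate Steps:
T = 4886 (T = -4 + (1/9)*44010 = -4 + 4890 = 4886)
(25996 + 31548)/(T + 1658) = (25996 + 31548)/(4886 + 1658) = 57544/6544 = 57544*(1/6544) = 7193/818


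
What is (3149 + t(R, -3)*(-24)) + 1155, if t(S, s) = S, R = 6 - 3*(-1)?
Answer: 4088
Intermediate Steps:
R = 9 (R = 6 + 3 = 9)
(3149 + t(R, -3)*(-24)) + 1155 = (3149 + 9*(-24)) + 1155 = (3149 - 216) + 1155 = 2933 + 1155 = 4088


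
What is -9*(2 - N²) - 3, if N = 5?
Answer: 204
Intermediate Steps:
-9*(2 - N²) - 3 = -9*(2 - 1*5²) - 3 = -9*(2 - 1*25) - 3 = -9*(2 - 25) - 3 = -9*(-23) - 3 = 207 - 3 = 204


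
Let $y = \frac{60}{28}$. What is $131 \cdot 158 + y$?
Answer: $\frac{144901}{7} \approx 20700.0$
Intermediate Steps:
$y = \frac{15}{7}$ ($y = 60 \cdot \frac{1}{28} = \frac{15}{7} \approx 2.1429$)
$131 \cdot 158 + y = 131 \cdot 158 + \frac{15}{7} = 20698 + \frac{15}{7} = \frac{144901}{7}$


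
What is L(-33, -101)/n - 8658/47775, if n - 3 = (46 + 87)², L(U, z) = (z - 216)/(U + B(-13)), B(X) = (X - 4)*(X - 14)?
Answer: -1673556149/9232570200 ≈ -0.18127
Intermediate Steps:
B(X) = (-14 + X)*(-4 + X) (B(X) = (-4 + X)*(-14 + X) = (-14 + X)*(-4 + X))
L(U, z) = (-216 + z)/(459 + U) (L(U, z) = (z - 216)/(U + (56 + (-13)² - 18*(-13))) = (-216 + z)/(U + (56 + 169 + 234)) = (-216 + z)/(U + 459) = (-216 + z)/(459 + U))
n = 17692 (n = 3 + (46 + 87)² = 3 + 133² = 3 + 17689 = 17692)
L(-33, -101)/n - 8658/47775 = ((-216 - 101)/(459 - 33))/17692 - 8658/47775 = (-317/426)*(1/17692) - 8658*1/47775 = ((1/426)*(-317))*(1/17692) - 222/1225 = -317/426*1/17692 - 222/1225 = -317/7536792 - 222/1225 = -1673556149/9232570200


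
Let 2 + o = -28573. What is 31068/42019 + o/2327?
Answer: -1128397689/97778213 ≈ -11.540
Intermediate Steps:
o = -28575 (o = -2 - 28573 = -28575)
31068/42019 + o/2327 = 31068/42019 - 28575/2327 = -1128397689/97778213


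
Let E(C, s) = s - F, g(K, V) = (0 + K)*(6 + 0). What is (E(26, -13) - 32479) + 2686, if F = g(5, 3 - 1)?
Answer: -29836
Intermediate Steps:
g(K, V) = 6*K (g(K, V) = K*6 = 6*K)
F = 30 (F = 6*5 = 30)
E(C, s) = -30 + s (E(C, s) = s - 1*30 = s - 30 = -30 + s)
(E(26, -13) - 32479) + 2686 = ((-30 - 13) - 32479) + 2686 = (-43 - 32479) + 2686 = -32522 + 2686 = -29836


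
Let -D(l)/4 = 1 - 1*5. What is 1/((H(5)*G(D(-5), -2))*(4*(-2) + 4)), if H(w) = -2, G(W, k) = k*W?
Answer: -1/256 ≈ -0.0039063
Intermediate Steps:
D(l) = 16 (D(l) = -4*(1 - 1*5) = -4*(1 - 5) = -4*(-4) = 16)
G(W, k) = W*k
1/((H(5)*G(D(-5), -2))*(4*(-2) + 4)) = 1/((-32*(-2))*(4*(-2) + 4)) = 1/((-2*(-32))*(-8 + 4)) = 1/(64*(-4)) = 1/(-256) = -1/256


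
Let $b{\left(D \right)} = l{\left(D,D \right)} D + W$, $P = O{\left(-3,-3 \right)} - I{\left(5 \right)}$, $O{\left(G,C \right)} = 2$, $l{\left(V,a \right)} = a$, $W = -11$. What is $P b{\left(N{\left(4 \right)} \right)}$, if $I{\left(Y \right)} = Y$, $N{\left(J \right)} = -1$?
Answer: $30$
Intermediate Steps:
$P = -3$ ($P = 2 - 5 = -3$)
$b{\left(D \right)} = -11 + D^{2}$ ($b{\left(D \right)} = D D - 11 = D^{2} - 11 = -11 + D^{2}$)
$P b{\left(N{\left(4 \right)} \right)} = - 3 \left(-11 + \left(-1\right)^{2}\right) = - 3 \left(-11 + 1\right) = \left(-3\right) \left(-10\right) = 30$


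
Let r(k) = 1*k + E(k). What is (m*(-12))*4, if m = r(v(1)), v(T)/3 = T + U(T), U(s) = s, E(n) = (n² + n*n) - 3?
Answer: -3600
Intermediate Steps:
E(n) = -3 + 2*n² (E(n) = (n² + n²) - 3 = 2*n² - 3 = -3 + 2*n²)
v(T) = 6*T (v(T) = 3*(T + T) = 3*(2*T) = 6*T)
r(k) = -3 + k + 2*k² (r(k) = 1*k + (-3 + 2*k²) = k + (-3 + 2*k²) = -3 + k + 2*k²)
m = 75 (m = -3 + 6*1 + 2*(6*1)² = -3 + 6 + 2*6² = -3 + 6 + 2*36 = -3 + 6 + 72 = 75)
(m*(-12))*4 = (75*(-12))*4 = -900*4 = -3600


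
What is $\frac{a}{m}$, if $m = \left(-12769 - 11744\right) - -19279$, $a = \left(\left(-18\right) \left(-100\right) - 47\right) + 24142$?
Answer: $- \frac{25895}{5234} \approx -4.9475$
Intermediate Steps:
$a = 25895$ ($a = \left(1800 - 47\right) + 24142 = 1753 + 24142 = 25895$)
$m = -5234$ ($m = -24513 + 19279 = -5234$)
$\frac{a}{m} = \frac{25895}{-5234} = 25895 \left(- \frac{1}{5234}\right) = - \frac{25895}{5234}$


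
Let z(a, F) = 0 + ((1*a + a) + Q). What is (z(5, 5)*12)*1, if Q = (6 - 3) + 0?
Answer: 156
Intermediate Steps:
Q = 3 (Q = 3 + 0 = 3)
z(a, F) = 3 + 2*a (z(a, F) = 0 + ((1*a + a) + 3) = 0 + ((a + a) + 3) = 0 + (2*a + 3) = 0 + (3 + 2*a) = 3 + 2*a)
(z(5, 5)*12)*1 = ((3 + 2*5)*12)*1 = ((3 + 10)*12)*1 = (13*12)*1 = 156*1 = 156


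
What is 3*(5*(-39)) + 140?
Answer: -445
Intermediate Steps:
3*(5*(-39)) + 140 = 3*(-195) + 140 = -585 + 140 = -445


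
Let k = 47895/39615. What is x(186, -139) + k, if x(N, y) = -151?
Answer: -395598/2641 ≈ -149.79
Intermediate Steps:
k = 3193/2641 (k = 47895*(1/39615) = 3193/2641 ≈ 1.2090)
x(186, -139) + k = -151 + 3193/2641 = -395598/2641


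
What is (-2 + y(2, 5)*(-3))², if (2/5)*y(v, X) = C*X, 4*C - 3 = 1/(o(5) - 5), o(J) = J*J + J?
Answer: 3721/4 ≈ 930.25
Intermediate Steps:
o(J) = J + J² (o(J) = J² + J = J + J²)
C = 19/25 (C = ¾ + 1/(4*(5*(1 + 5) - 5)) = ¾ + 1/(4*(5*6 - 5)) = ¾ + 1/(4*(30 - 5)) = ¾ + (¼)/25 = ¾ + (¼)*(1/25) = ¾ + 1/100 = 19/25 ≈ 0.76000)
y(v, X) = 19*X/10 (y(v, X) = 5*(19*X/25)/2 = 19*X/10)
(-2 + y(2, 5)*(-3))² = (-2 + ((19/10)*5)*(-3))² = (-2 + (19/2)*(-3))² = (-2 - 57/2)² = (-61/2)² = 3721/4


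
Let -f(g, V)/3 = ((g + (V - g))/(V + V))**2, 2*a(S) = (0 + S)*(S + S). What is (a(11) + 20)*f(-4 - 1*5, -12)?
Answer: -423/4 ≈ -105.75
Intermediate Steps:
a(S) = S**2 (a(S) = ((0 + S)*(S + S))/2 = (S*(2*S))/2 = (2*S**2)/2 = S**2)
f(g, V) = -3/4 (f(g, V) = -3*(g + (V - g))**2/(V + V)**2 = -3*(V/((2*V)))**2 = -3*(V*(1/(2*V)))**2 = -3*(1/2)**2 = -3*1/4 = -3/4)
(a(11) + 20)*f(-4 - 1*5, -12) = (11**2 + 20)*(-3/4) = (121 + 20)*(-3/4) = 141*(-3/4) = -423/4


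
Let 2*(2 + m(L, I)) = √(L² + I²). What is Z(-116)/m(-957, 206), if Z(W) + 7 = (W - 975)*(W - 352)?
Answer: 4084648/958269 + 1021162*√958285/958269 ≈ 1047.4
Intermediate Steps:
m(L, I) = -2 + √(I² + L²)/2 (m(L, I) = -2 + √(L² + I²)/2 = -2 + √(I² + L²)/2)
Z(W) = -7 + (-975 + W)*(-352 + W) (Z(W) = -7 + (W - 975)*(W - 352) = -7 + (-975 + W)*(-352 + W))
Z(-116)/m(-957, 206) = (343193 + (-116)² - 1327*(-116))/(-2 + √(206² + (-957)²)/2) = (343193 + 13456 + 153932)/(-2 + √(42436 + 915849)/2) = 510581/(-2 + √958285/2)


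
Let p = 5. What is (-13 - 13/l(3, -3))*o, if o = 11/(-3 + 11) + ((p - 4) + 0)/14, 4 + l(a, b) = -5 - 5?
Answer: -13689/784 ≈ -17.460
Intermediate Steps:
l(a, b) = -14 (l(a, b) = -4 + (-5 - 5) = -4 - 10 = -14)
o = 81/56 (o = 11/(-3 + 11) + ((5 - 4) + 0)/14 = 11/8 + (1 + 0)*(1/14) = 11*(⅛) + 1*(1/14) = 11/8 + 1/14 = 81/56 ≈ 1.4464)
(-13 - 13/l(3, -3))*o = (-13 - 13/(-14))*(81/56) = (-13 - 13*(-1/14))*(81/56) = (-13 + 13/14)*(81/56) = -169/14*81/56 = -13689/784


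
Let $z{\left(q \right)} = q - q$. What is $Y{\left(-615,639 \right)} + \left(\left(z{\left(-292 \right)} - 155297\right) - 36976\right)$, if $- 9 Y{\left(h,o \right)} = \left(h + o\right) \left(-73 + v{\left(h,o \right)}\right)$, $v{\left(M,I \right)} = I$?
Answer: $- \frac{581347}{3} \approx -1.9378 \cdot 10^{5}$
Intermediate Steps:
$z{\left(q \right)} = 0$
$Y{\left(h,o \right)} = - \frac{\left(-73 + o\right) \left(h + o\right)}{9}$ ($Y{\left(h,o \right)} = - \frac{\left(h + o\right) \left(-73 + o\right)}{9} = - \frac{\left(-73 + o\right) \left(h + o\right)}{9}$)
$Y{\left(-615,639 \right)} + \left(\left(z{\left(-292 \right)} - 155297\right) - 36976\right) = \left(- \frac{639^{2}}{9} + \frac{73}{9} \left(-615\right) + \frac{73}{9} \cdot 639 - \left(- \frac{205}{3}\right) 639\right) + \left(\left(0 - 155297\right) - 36976\right) = \left(\left(- \frac{1}{9}\right) 408321 - \frac{14965}{3} + 5183 + 43665\right) - 192273 = \left(-45369 - \frac{14965}{3} + 5183 + 43665\right) - 192273 = - \frac{4528}{3} - 192273 = - \frac{581347}{3}$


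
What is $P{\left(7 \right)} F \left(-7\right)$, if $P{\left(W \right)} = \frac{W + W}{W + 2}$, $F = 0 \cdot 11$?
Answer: $0$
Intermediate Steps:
$F = 0$
$P{\left(W \right)} = \frac{2 W}{2 + W}$
$P{\left(7 \right)} F \left(-7\right) = 2 \cdot 7 \frac{1}{2 + 7} \cdot 0 \left(-7\right) = 2 \cdot 7 \cdot \frac{1}{9} \cdot 0 \left(-7\right) = \frac{14}{9} \cdot 0 \left(-7\right) = 0 \left(-7\right) = 0$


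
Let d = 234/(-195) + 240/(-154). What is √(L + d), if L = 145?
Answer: √21083755/385 ≈ 11.927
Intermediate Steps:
d = -1062/385 (d = 234*(-1/195) + 240*(-1/154) = -6/5 - 120/77 = -1062/385 ≈ -2.7584)
√(L + d) = √(145 - 1062/385) = √(54763/385) = √21083755/385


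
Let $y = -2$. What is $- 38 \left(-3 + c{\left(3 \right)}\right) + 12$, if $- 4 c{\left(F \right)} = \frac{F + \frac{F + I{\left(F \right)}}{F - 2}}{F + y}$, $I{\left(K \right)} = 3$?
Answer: $\frac{423}{2} \approx 211.5$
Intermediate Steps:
$c{\left(F \right)} = - \frac{F + \frac{3 + F}{-2 + F}}{4 \left(-2 + F\right)}$ ($c{\left(F \right)} = - \frac{\left(F + \frac{F + 3}{F - 2}\right) \frac{1}{F - 2}}{4} = - \frac{\left(F + \frac{3 + F}{-2 + F}\right) \frac{1}{-2 + F}}{4} = - \frac{\frac{1}{-2 + F} \left(F + \frac{3 + F}{-2 + F}\right)}{4} = - \frac{F + \frac{3 + F}{-2 + F}}{4 \left(-2 + F\right)}$)
$- 38 \left(-3 + c{\left(3 \right)}\right) + 12 = - 38 \left(-3 + \frac{-3 + 3 - 3^{2}}{4 \left(4 + 3^{2} - 12\right)}\right) + 12 = - 38 \left(-3 + \frac{-3 + 3 - 9}{4 \left(4 + 9 - 12\right)}\right) + 12 = - 38 \left(-3 + \frac{-3 + 3 - 9}{4 \cdot 1}\right) + 12 = - 38 \left(-3 + \frac{1}{4} \cdot 1 \left(-9\right)\right) + 12 = - 38 \left(-3 - \frac{9}{4}\right) + 12 = \left(-38\right) \left(- \frac{21}{4}\right) + 12 = \frac{399}{2} + 12 = \frac{423}{2}$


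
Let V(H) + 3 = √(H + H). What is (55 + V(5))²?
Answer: (52 + √10)² ≈ 3042.9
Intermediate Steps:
V(H) = -3 + √2*√H (V(H) = -3 + √(H + H) = -3 + √(2*H) = -3 + √2*√H)
(55 + V(5))² = (55 + (-3 + √2*√5))² = (55 + (-3 + √10))² = (52 + √10)²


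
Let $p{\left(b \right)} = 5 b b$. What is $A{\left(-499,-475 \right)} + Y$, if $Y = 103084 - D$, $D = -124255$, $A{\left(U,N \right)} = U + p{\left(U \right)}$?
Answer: $1471845$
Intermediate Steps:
$p{\left(b \right)} = 5 b^{2}$
$A{\left(U,N \right)} = U + 5 U^{2}$
$Y = 227339$ ($Y = 103084 - -124255 = 103084 + 124255 = 227339$)
$A{\left(-499,-475 \right)} + Y = - 499 \left(1 + 5 \left(-499\right)\right) + 227339 = - 499 \left(1 - 2495\right) + 227339 = \left(-499\right) \left(-2494\right) + 227339 = 1244506 + 227339 = 1471845$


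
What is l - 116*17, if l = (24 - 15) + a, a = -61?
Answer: -2024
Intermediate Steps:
l = -52 (l = (24 - 15) - 61 = 9 - 61 = -52)
l - 116*17 = -52 - 116*17 = -52 - 1972 = -2024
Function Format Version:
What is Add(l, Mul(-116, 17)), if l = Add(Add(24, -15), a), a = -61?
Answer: -2024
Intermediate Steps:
l = -52 (l = Add(Add(24, -15), -61) = Add(9, -61) = -52)
Add(l, Mul(-116, 17)) = Add(-52, Mul(-116, 17)) = Add(-52, -1972) = -2024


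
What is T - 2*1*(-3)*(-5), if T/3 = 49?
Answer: 117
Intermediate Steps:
T = 147 (T = 3*49 = 147)
T - 2*1*(-3)*(-5) = 147 - 2*1*(-3)*(-5) = 147 - (-6)*(-5) = 147 - 2*15 = 147 - 30 = 117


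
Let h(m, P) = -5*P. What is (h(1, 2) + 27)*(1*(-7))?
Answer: -119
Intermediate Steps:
(h(1, 2) + 27)*(1*(-7)) = (-5*2 + 27)*(1*(-7)) = (-10 + 27)*(-7) = 17*(-7) = -119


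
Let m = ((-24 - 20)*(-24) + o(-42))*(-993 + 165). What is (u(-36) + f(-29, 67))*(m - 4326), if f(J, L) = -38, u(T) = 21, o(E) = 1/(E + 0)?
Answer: 104562240/7 ≈ 1.4937e+7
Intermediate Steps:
o(E) = 1/E
m = -6120438/7 (m = ((-24 - 20)*(-24) + 1/(-42))*(-993 + 165) = (-44*(-24) - 1/42)*(-828) = (1056 - 1/42)*(-828) = (44351/42)*(-828) = -6120438/7 ≈ -8.7435e+5)
(u(-36) + f(-29, 67))*(m - 4326) = (21 - 38)*(-6120438/7 - 4326) = -17*(-6150720/7) = 104562240/7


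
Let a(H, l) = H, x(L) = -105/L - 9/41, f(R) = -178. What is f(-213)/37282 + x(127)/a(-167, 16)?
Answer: 24164527/16209635729 ≈ 0.0014908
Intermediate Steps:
x(L) = -9/41 - 105/L (x(L) = -105/L - 9*1/41 = -105/L - 9/41 = -9/41 - 105/L)
f(-213)/37282 + x(127)/a(-167, 16) = -178/37282 + (-9/41 - 105/127)/(-167) = -178*1/37282 + (-9/41 - 105*1/127)*(-1/167) = -89/18641 + (-9/41 - 105/127)*(-1/167) = -89/18641 - 5448/5207*(-1/167) = -89/18641 + 5448/869569 = 24164527/16209635729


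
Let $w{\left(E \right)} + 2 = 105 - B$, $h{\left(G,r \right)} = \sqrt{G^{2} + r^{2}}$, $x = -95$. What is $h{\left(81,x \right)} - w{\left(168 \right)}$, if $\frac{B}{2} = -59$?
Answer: $-221 + \sqrt{15586} \approx -96.156$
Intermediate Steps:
$B = -118$ ($B = 2 \left(-59\right) = -118$)
$w{\left(E \right)} = 221$ ($w{\left(E \right)} = -2 + \left(105 - -118\right) = -2 + \left(105 + 118\right) = -2 + 223 = 221$)
$h{\left(81,x \right)} - w{\left(168 \right)} = \sqrt{81^{2} + \left(-95\right)^{2}} - 221 = \sqrt{6561 + 9025} - 221 = \sqrt{15586} - 221 = -221 + \sqrt{15586}$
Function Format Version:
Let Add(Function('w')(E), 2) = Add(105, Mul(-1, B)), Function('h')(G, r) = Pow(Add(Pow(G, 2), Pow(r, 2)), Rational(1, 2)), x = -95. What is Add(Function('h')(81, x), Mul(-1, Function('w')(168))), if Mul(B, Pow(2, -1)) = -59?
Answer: Add(-221, Pow(15586, Rational(1, 2))) ≈ -96.156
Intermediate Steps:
B = -118 (B = Mul(2, -59) = -118)
Function('w')(E) = 221 (Function('w')(E) = Add(-2, Add(105, Mul(-1, -118))) = Add(-2, Add(105, 118)) = Add(-2, 223) = 221)
Add(Function('h')(81, x), Mul(-1, Function('w')(168))) = Add(Pow(Add(Pow(81, 2), Pow(-95, 2)), Rational(1, 2)), Mul(-1, 221)) = Add(Pow(Add(6561, 9025), Rational(1, 2)), -221) = Add(Pow(15586, Rational(1, 2)), -221) = Add(-221, Pow(15586, Rational(1, 2)))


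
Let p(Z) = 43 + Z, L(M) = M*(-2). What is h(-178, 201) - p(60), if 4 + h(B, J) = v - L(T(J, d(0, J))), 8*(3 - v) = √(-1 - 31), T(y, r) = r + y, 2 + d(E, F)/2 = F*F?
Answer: 161894 - I*√2/2 ≈ 1.6189e+5 - 0.70711*I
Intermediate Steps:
d(E, F) = -4 + 2*F² (d(E, F) = -4 + 2*(F*F) = -4 + 2*F²)
L(M) = -2*M
v = 3 - I*√2/2 (v = 3 - √(-1 - 31)/8 = 3 - I*√2/2 ≈ 3.0 - 0.70711*I)
h(B, J) = -9 + 2*J + 4*J² - I*√2/2 (h(B, J) = -4 + ((3 - I*√2/2) - (-2)*((-4 + 2*J²) + J)) = -4 + ((3 - I*√2/2) - (-2)*(-4 + J + 2*J²)) = -4 + ((3 - I*√2/2) - (8 - 4*J² - 2*J)) = -4 + ((3 - I*√2/2) + (-8 + 2*J + 4*J²)) = -4 + (-5 + 2*J + 4*J² - I*√2/2) = -9 + 2*J + 4*J² - I*√2/2)
h(-178, 201) - p(60) = (-9 + 2*201 + 4*201² - I*√2/2) - (43 + 60) = (-9 + 402 + 4*40401 - I*√2/2) - 1*103 = (-9 + 402 + 161604 - I*√2/2) - 103 = (161997 - I*√2/2) - 103 = 161894 - I*√2/2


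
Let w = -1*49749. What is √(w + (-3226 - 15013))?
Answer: 2*I*√16997 ≈ 260.75*I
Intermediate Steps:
w = -49749
√(w + (-3226 - 15013)) = √(-49749 + (-3226 - 15013)) = √(-49749 - 18239) = √(-67988) = 2*I*√16997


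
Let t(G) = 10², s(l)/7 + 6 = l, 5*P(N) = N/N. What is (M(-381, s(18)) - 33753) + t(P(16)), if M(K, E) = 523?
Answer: -33130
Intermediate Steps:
P(N) = ⅕ (P(N) = (N/N)/5 = (⅕)*1 = ⅕)
s(l) = -42 + 7*l
t(G) = 100
(M(-381, s(18)) - 33753) + t(P(16)) = (523 - 33753) + 100 = -33230 + 100 = -33130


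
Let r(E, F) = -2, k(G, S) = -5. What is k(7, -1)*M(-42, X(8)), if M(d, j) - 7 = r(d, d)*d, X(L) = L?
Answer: -455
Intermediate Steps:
M(d, j) = 7 - 2*d
k(7, -1)*M(-42, X(8)) = -5*(7 - 2*(-42)) = -5*(7 + 84) = -5*91 = -455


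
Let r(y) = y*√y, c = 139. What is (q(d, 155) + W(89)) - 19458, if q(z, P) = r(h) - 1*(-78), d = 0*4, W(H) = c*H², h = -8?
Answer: 1081639 - 16*I*√2 ≈ 1.0816e+6 - 22.627*I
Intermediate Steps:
W(H) = 139*H²
d = 0
r(y) = y^(3/2)
q(z, P) = 78 - 16*I*√2 (q(z, P) = (-8)^(3/2) - 1*(-78) = -16*I*√2 + 78 = 78 - 16*I*√2)
(q(d, 155) + W(89)) - 19458 = ((78 - 16*I*√2) + 139*89²) - 19458 = ((78 - 16*I*√2) + 139*7921) - 19458 = ((78 - 16*I*√2) + 1101019) - 19458 = (1101097 - 16*I*√2) - 19458 = 1081639 - 16*I*√2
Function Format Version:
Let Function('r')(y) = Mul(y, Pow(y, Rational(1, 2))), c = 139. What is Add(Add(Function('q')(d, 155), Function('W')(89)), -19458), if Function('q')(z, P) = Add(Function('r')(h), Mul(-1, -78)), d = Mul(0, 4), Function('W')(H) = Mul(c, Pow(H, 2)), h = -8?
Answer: Add(1081639, Mul(-16, I, Pow(2, Rational(1, 2)))) ≈ Add(1.0816e+6, Mul(-22.627, I))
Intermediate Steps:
Function('W')(H) = Mul(139, Pow(H, 2))
d = 0
Function('r')(y) = Pow(y, Rational(3, 2))
Function('q')(z, P) = Add(78, Mul(-16, I, Pow(2, Rational(1, 2)))) (Function('q')(z, P) = Add(Pow(-8, Rational(3, 2)), Mul(-1, -78)) = Add(Mul(-16, I, Pow(2, Rational(1, 2))), 78) = Add(78, Mul(-16, I, Pow(2, Rational(1, 2)))))
Add(Add(Function('q')(d, 155), Function('W')(89)), -19458) = Add(Add(Add(78, Mul(-16, I, Pow(2, Rational(1, 2)))), Mul(139, Pow(89, 2))), -19458) = Add(Add(Add(78, Mul(-16, I, Pow(2, Rational(1, 2)))), Mul(139, 7921)), -19458) = Add(Add(Add(78, Mul(-16, I, Pow(2, Rational(1, 2)))), 1101019), -19458) = Add(Add(1101097, Mul(-16, I, Pow(2, Rational(1, 2)))), -19458) = Add(1081639, Mul(-16, I, Pow(2, Rational(1, 2))))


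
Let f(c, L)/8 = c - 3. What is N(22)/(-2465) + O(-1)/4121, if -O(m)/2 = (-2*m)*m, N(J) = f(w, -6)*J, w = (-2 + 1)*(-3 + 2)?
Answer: 1460452/10158265 ≈ 0.14377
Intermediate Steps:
w = 1 (w = -1*(-1) = 1)
f(c, L) = -24 + 8*c (f(c, L) = 8*(c - 3) = 8*(-3 + c) = -24 + 8*c)
N(J) = -16*J (N(J) = (-24 + 8*1)*J = (-24 + 8)*J = -16*J)
O(m) = 4*m**2 (O(m) = -2*(-2*m)*m = -(-4)*m**2 = 4*m**2)
N(22)/(-2465) + O(-1)/4121 = -16*22/(-2465) + (4*(-1)**2)/4121 = -352*(-1/2465) + (4*1)*(1/4121) = 352/2465 + 4*(1/4121) = 352/2465 + 4/4121 = 1460452/10158265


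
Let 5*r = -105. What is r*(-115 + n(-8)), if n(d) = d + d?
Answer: 2751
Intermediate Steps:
r = -21 (r = (1/5)*(-105) = -21)
n(d) = 2*d
r*(-115 + n(-8)) = -21*(-115 + 2*(-8)) = -21*(-115 - 16) = -21*(-131) = 2751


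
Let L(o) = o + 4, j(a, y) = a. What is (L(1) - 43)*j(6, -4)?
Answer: -228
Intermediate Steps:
L(o) = 4 + o
(L(1) - 43)*j(6, -4) = ((4 + 1) - 43)*6 = (5 - 43)*6 = -38*6 = -228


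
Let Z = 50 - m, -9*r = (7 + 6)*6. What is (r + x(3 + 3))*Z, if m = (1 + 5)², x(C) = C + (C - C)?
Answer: -112/3 ≈ -37.333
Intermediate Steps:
x(C) = C (x(C) = C + 0 = C)
r = -26/3 (r = -(7 + 6)*6/9 = -13*6/9 = -⅑*78 = -26/3 ≈ -8.6667)
m = 36 (m = 6² = 36)
Z = 14 (Z = 50 - 1*36 = 50 - 36 = 14)
(r + x(3 + 3))*Z = (-26/3 + (3 + 3))*14 = (-26/3 + 6)*14 = -8/3*14 = -112/3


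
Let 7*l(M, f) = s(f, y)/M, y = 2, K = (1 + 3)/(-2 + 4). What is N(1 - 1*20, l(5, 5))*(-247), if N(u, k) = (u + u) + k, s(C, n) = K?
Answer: 328016/35 ≈ 9371.9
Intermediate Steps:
K = 2 (K = 4/2 = 4*(1/2) = 2)
s(C, n) = 2
l(M, f) = 2/(7*M) (l(M, f) = (2/M)/7 = 2/(7*M))
N(u, k) = k + 2*u (N(u, k) = 2*u + k = k + 2*u)
N(1 - 1*20, l(5, 5))*(-247) = ((2/7)/5 + 2*(1 - 1*20))*(-247) = ((2/7)*(1/5) + 2*(1 - 20))*(-247) = (2/35 + 2*(-19))*(-247) = (2/35 - 38)*(-247) = -1328/35*(-247) = 328016/35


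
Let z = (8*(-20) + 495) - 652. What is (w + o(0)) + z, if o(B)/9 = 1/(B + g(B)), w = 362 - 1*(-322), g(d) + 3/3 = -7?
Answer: 2927/8 ≈ 365.88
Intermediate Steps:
g(d) = -8 (g(d) = -1 - 7 = -8)
w = 684 (w = 362 + 322 = 684)
z = -317 (z = (-160 + 495) - 652 = 335 - 652 = -317)
o(B) = 9/(-8 + B) (o(B) = 9/(B - 8) = 9/(-8 + B))
(w + o(0)) + z = (684 + 9/(-8 + 0)) - 317 = (684 + 9/(-8)) - 317 = (684 + 9*(-1/8)) - 317 = (684 - 9/8) - 317 = 5463/8 - 317 = 2927/8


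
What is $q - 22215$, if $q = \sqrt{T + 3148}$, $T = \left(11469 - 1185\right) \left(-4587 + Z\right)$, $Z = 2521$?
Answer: $-22215 + 2 i \sqrt{5310899} \approx -22215.0 + 4609.1 i$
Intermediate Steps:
$T = -21246744$ ($T = \left(11469 - 1185\right) \left(-4587 + 2521\right) = 10284 \left(-2066\right) = -21246744$)
$q = 2 i \sqrt{5310899}$ ($q = \sqrt{-21246744 + 3148} = \sqrt{-21243596} = 2 i \sqrt{5310899} \approx 4609.1 i$)
$q - 22215 = 2 i \sqrt{5310899} - 22215 = -22215 + 2 i \sqrt{5310899}$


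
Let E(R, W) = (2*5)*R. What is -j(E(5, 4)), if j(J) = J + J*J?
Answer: -2550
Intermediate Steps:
E(R, W) = 10*R
j(J) = J + J²
-j(E(5, 4)) = -10*5*(1 + 10*5) = -50*(1 + 50) = -50*51 = -1*2550 = -2550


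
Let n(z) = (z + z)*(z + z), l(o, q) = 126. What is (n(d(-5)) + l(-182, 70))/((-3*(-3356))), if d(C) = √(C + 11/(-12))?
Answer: 307/30204 ≈ 0.010164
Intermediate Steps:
d(C) = √(-11/12 + C) (d(C) = √(C + 11*(-1/12)) = √(C - 11/12) = √(-11/12 + C))
n(z) = 4*z² (n(z) = (2*z)*(2*z) = 4*z²)
(n(d(-5)) + l(-182, 70))/((-3*(-3356))) = (4*(√(-33 + 36*(-5))/6)² + 126)/((-3*(-3356))) = (4*(√(-33 - 180)/6)² + 126)/10068 = (4*(√(-213)/6)² + 126)*(1/10068) = (4*((I*√213)/6)² + 126)*(1/10068) = (4*(I*√213/6)² + 126)*(1/10068) = (4*(-71/12) + 126)*(1/10068) = (-71/3 + 126)*(1/10068) = (307/3)*(1/10068) = 307/30204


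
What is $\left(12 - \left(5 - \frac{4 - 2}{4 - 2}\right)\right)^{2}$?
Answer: $64$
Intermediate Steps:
$\left(12 - \left(5 - \frac{4 - 2}{4 - 2}\right)\right)^{2} = \left(12 - \left(5 - 1\right)\right)^{2} = \left(12 + \left(\left(-1 + 2 \cdot \frac{1}{2}\right) - 4\right)\right)^{2} = \left(12 + \left(\left(-1 + 1\right) - 4\right)\right)^{2} = \left(12 + \left(0 - 4\right)\right)^{2} = \left(12 - 4\right)^{2} = 8^{2} = 64$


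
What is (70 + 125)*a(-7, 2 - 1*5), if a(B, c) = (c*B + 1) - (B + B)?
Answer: 7020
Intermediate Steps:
a(B, c) = 1 - 2*B + B*c (a(B, c) = (B*c + 1) - 2*B = (1 + B*c) - 2*B = 1 - 2*B + B*c)
(70 + 125)*a(-7, 2 - 1*5) = (70 + 125)*(1 - 2*(-7) - 7*(2 - 1*5)) = 195*(1 + 14 - 7*(2 - 5)) = 195*(1 + 14 - 7*(-3)) = 195*(1 + 14 + 21) = 195*36 = 7020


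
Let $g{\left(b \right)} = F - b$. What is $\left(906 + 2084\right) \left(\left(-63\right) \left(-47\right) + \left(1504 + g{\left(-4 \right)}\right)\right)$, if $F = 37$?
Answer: $13472940$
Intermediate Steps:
$g{\left(b \right)} = 37 - b$
$\left(906 + 2084\right) \left(\left(-63\right) \left(-47\right) + \left(1504 + g{\left(-4 \right)}\right)\right) = \left(906 + 2084\right) \left(\left(-63\right) \left(-47\right) + \left(1504 + \left(37 - -4\right)\right)\right) = 2990 \left(2961 + \left(1504 + \left(37 + 4\right)\right)\right) = 2990 \left(2961 + \left(1504 + 41\right)\right) = 2990 \left(2961 + 1545\right) = 2990 \cdot 4506 = 13472940$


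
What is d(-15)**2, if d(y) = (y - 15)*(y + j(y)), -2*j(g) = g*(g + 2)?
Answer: 11390625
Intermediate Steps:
j(g) = -g*(2 + g)/2 (j(g) = -g*(g + 2)/2 = -g*(2 + g)/2)
d(y) = (-15 + y)*(y - y*(2 + y)/2) (d(y) = (y - 15)*(y - y*(2 + y)/2) = (-15 + y)*(y - y*(2 + y)/2))
d(-15)**2 = ((1/2)*(-15)**2*(15 - 1*(-15)))**2 = ((1/2)*225*(15 + 15))**2 = ((1/2)*225*30)**2 = 3375**2 = 11390625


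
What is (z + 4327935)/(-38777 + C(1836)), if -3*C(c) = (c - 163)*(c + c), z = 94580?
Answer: -4422515/2086529 ≈ -2.1196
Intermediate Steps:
C(c) = -2*c*(-163 + c)/3 (C(c) = -(c - 163)*(c + c)/3 = -(-163 + c)*2*c/3 = -2*c*(-163 + c)/3)
(z + 4327935)/(-38777 + C(1836)) = (94580 + 4327935)/(-38777 + (⅔)*1836*(163 - 1*1836)) = 4422515/(-38777 + (⅔)*1836*(163 - 1836)) = 4422515/(-38777 + (⅔)*1836*(-1673)) = 4422515/(-38777 - 2047752) = 4422515/(-2086529) = 4422515*(-1/2086529) = -4422515/2086529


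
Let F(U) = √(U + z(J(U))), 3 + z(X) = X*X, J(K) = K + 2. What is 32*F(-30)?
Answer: 32*√751 ≈ 876.94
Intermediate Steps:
J(K) = 2 + K
z(X) = -3 + X² (z(X) = -3 + X*X = -3 + X²)
F(U) = √(-3 + U + (2 + U)²) (F(U) = √(U + (-3 + (2 + U)²)) = √(-3 + U + (2 + U)²))
32*F(-30) = 32*√(-3 - 30 + (2 - 30)²) = 32*√(-3 - 30 + (-28)²) = 32*√(-3 - 30 + 784) = 32*√751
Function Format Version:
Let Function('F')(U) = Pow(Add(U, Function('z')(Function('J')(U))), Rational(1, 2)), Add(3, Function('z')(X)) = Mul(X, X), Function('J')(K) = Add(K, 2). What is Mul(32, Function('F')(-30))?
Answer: Mul(32, Pow(751, Rational(1, 2))) ≈ 876.94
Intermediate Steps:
Function('J')(K) = Add(2, K)
Function('z')(X) = Add(-3, Pow(X, 2)) (Function('z')(X) = Add(-3, Mul(X, X)) = Add(-3, Pow(X, 2)))
Function('F')(U) = Pow(Add(-3, U, Pow(Add(2, U), 2)), Rational(1, 2)) (Function('F')(U) = Pow(Add(U, Add(-3, Pow(Add(2, U), 2))), Rational(1, 2)) = Pow(Add(-3, U, Pow(Add(2, U), 2)), Rational(1, 2)))
Mul(32, Function('F')(-30)) = Mul(32, Pow(Add(-3, -30, Pow(Add(2, -30), 2)), Rational(1, 2))) = Mul(32, Pow(Add(-3, -30, Pow(-28, 2)), Rational(1, 2))) = Mul(32, Pow(Add(-3, -30, 784), Rational(1, 2))) = Mul(32, Pow(751, Rational(1, 2)))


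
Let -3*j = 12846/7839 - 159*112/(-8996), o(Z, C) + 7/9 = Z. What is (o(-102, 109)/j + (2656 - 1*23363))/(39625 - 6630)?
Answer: -33729774291/53967875810 ≈ -0.62500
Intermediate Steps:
o(Z, C) = -7/9 + Z
j = -1635638/1356147 (j = -(12846/7839 - 159*112/(-8996))/3 = -(12846*(1/7839) - 17808*(-1/8996))/3 = -(4282/2613 + 4452/2249)/3 = -⅓*1635638/452049 = -1635638/1356147 ≈ -1.2061)
(o(-102, 109)/j + (2656 - 1*23363))/(39625 - 6630) = ((-7/9 - 102)/(-1635638/1356147) + (2656 - 1*23363))/(39625 - 6630) = (-925/9*(-1356147/1635638) + (2656 - 23363))/32995 = (139381775/1635638 - 20707)*(1/32995) = -33729774291/1635638*1/32995 = -33729774291/53967875810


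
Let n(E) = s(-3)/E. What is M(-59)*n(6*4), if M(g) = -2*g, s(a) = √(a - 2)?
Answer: 59*I*√5/12 ≈ 10.994*I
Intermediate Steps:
s(a) = √(-2 + a)
n(E) = I*√5/E (n(E) = √(-2 - 3)/E = √(-5)/E = (I*√5)/E = I*√5/E)
M(-59)*n(6*4) = (-2*(-59))*(I*√5/((6*4))) = 118*(I*√5/24) = 59*I*√5/12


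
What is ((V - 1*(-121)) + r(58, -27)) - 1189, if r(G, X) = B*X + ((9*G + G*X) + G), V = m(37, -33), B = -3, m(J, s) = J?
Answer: -1936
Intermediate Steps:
V = 37
r(G, X) = -3*X + 10*G + G*X (r(G, X) = -3*X + ((9*G + G*X) + G) = -3*X + (10*G + G*X) = -3*X + 10*G + G*X)
((V - 1*(-121)) + r(58, -27)) - 1189 = ((37 - 1*(-121)) + (-3*(-27) + 10*58 + 58*(-27))) - 1189 = ((37 + 121) + (81 + 580 - 1566)) - 1189 = (158 - 905) - 1189 = -747 - 1189 = -1936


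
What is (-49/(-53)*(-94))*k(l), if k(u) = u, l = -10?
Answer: 46060/53 ≈ 869.06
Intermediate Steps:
(-49/(-53)*(-94))*k(l) = (-49/(-53)*(-94))*(-10) = (-49*(-1/53)*(-94))*(-10) = ((49/53)*(-94))*(-10) = -4606/53*(-10) = 46060/53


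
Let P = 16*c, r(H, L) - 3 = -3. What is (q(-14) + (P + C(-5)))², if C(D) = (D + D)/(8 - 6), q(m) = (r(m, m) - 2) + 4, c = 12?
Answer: 35721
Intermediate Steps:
r(H, L) = 0 (r(H, L) = 3 - 3 = 0)
q(m) = 2 (q(m) = (0 - 2) + 4 = -2 + 4 = 2)
P = 192 (P = 16*12 = 192)
C(D) = D (C(D) = (2*D)/2 = (2*D)*(½) = D)
(q(-14) + (P + C(-5)))² = (2 + (192 - 5))² = (2 + 187)² = 189² = 35721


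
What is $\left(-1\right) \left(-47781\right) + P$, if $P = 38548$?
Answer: $86329$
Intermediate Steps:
$\left(-1\right) \left(-47781\right) + P = \left(-1\right) \left(-47781\right) + 38548 = 47781 + 38548 = 86329$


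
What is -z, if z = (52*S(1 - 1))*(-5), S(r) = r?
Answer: 0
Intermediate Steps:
z = 0 (z = (52*(1 - 1))*(-5) = (52*0)*(-5) = 0*(-5) = 0)
-z = -1*0 = 0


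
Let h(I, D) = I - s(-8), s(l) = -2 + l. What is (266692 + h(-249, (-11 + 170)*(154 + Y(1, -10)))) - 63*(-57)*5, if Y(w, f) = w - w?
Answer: 284408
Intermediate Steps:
Y(w, f) = 0
h(I, D) = 10 + I (h(I, D) = I - (-2 - 8) = I - 1*(-10) = I + 10 = 10 + I)
(266692 + h(-249, (-11 + 170)*(154 + Y(1, -10)))) - 63*(-57)*5 = (266692 + (10 - 249)) - 63*(-57)*5 = (266692 - 239) + 3591*5 = 266453 + 17955 = 284408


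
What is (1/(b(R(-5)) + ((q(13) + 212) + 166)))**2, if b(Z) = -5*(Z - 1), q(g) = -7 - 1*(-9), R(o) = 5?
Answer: 1/129600 ≈ 7.7161e-6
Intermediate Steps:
q(g) = 2 (q(g) = -7 + 9 = 2)
b(Z) = 5 - 5*Z (b(Z) = -5*(-1 + Z) = 5 - 5*Z)
(1/(b(R(-5)) + ((q(13) + 212) + 166)))**2 = (1/((5 - 5*5) + ((2 + 212) + 166)))**2 = (1/((5 - 25) + (214 + 166)))**2 = (1/(-20 + 380))**2 = (1/360)**2 = 1/129600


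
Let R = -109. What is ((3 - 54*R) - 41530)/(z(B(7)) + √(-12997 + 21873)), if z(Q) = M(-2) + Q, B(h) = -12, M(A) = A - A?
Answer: -106923/2183 - 35641*√2219/4366 ≈ -433.52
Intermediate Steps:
M(A) = 0
z(Q) = Q (z(Q) = 0 + Q = Q)
((3 - 54*R) - 41530)/(z(B(7)) + √(-12997 + 21873)) = ((3 - 54*(-109)) - 41530)/(-12 + √(-12997 + 21873)) = ((3 + 5886) - 41530)/(-12 + √8876) = (5889 - 41530)/(-12 + 2*√2219) = -35641/(-12 + 2*√2219)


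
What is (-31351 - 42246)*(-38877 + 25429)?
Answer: 989732456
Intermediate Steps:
(-31351 - 42246)*(-38877 + 25429) = -73597*(-13448) = 989732456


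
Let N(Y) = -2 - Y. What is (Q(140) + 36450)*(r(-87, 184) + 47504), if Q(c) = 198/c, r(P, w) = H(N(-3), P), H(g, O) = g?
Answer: 24242742099/14 ≈ 1.7316e+9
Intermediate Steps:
r(P, w) = 1 (r(P, w) = -2 - 1*(-3) = -2 + 3 = 1)
(Q(140) + 36450)*(r(-87, 184) + 47504) = (198/140 + 36450)*(1 + 47504) = (198*(1/140) + 36450)*47505 = (99/70 + 36450)*47505 = (2551599/70)*47505 = 24242742099/14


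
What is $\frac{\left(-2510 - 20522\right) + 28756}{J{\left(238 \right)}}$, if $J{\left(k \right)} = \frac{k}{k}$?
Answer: $5724$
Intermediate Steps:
$J{\left(k \right)} = 1$
$\frac{\left(-2510 - 20522\right) + 28756}{J{\left(238 \right)}} = \frac{\left(-2510 - 20522\right) + 28756}{1} = \left(-23032 + 28756\right) 1 = 5724 \cdot 1 = 5724$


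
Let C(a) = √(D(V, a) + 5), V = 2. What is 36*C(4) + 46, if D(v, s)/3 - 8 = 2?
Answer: 46 + 36*√35 ≈ 258.98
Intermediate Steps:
D(v, s) = 30 (D(v, s) = 24 + 3*2 = 24 + 6 = 30)
C(a) = √35 (C(a) = √(30 + 5) = √35)
36*C(4) + 46 = 36*√35 + 46 = 46 + 36*√35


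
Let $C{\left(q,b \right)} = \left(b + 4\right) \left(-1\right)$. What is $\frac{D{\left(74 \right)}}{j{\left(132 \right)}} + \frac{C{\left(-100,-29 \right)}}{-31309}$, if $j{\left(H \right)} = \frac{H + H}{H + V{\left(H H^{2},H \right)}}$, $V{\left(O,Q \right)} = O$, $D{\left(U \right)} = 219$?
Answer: $\frac{119477492125}{62618} \approx 1.908 \cdot 10^{6}$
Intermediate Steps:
$C{\left(q,b \right)} = -4 - b$ ($C{\left(q,b \right)} = \left(4 + b\right) \left(-1\right) = -4 - b$)
$j{\left(H \right)} = \frac{2 H}{H + H^{3}}$ ($j{\left(H \right)} = \frac{H + H}{H + H H^{2}} = \frac{2 H}{H + H^{3}}$)
$\frac{D{\left(74 \right)}}{j{\left(132 \right)}} + \frac{C{\left(-100,-29 \right)}}{-31309} = \frac{219}{2 \frac{1}{1 + 132^{2}}} + \frac{-4 - -29}{-31309} = \frac{219}{2 \frac{1}{1 + 17424}} + \left(-4 + 29\right) \left(- \frac{1}{31309}\right) = \frac{219}{2 \cdot \frac{1}{17425}} + 25 \left(- \frac{1}{31309}\right) = \frac{219}{2 \cdot \frac{1}{17425}} - \frac{25}{31309} = \frac{219}{\frac{2}{17425}} - \frac{25}{31309} = 219 \cdot \frac{17425}{2} - \frac{25}{31309} = \frac{3816075}{2} - \frac{25}{31309} = \frac{119477492125}{62618}$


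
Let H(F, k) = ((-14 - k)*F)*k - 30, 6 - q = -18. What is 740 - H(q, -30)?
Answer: 12290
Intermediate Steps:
q = 24 (q = 6 - 1*(-18) = 6 + 18 = 24)
H(F, k) = -30 + F*k*(-14 - k) (H(F, k) = (F*(-14 - k))*k - 30 = F*k*(-14 - k) - 30 = -30 + F*k*(-14 - k))
740 - H(q, -30) = 740 - (-30 - 1*24*(-30)² - 14*24*(-30)) = 740 - (-30 - 1*24*900 + 10080) = 740 - (-30 - 21600 + 10080) = 740 - 1*(-11550) = 740 + 11550 = 12290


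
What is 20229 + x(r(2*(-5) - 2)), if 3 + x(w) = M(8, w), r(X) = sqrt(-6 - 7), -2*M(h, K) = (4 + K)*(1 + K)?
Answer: 40461/2 - 5*I*sqrt(13)/2 ≈ 20231.0 - 9.0139*I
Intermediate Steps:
M(h, K) = -(1 + K)*(4 + K)/2 (M(h, K) = -(4 + K)*(1 + K)/2 = -(1 + K)*(4 + K)/2)
r(X) = I*sqrt(13) (r(X) = sqrt(-13) = I*sqrt(13))
x(w) = -5 - 5*w/2 - w**2/2 (x(w) = -3 + (-2 - 5*w/2 - w**2/2) = -5 - 5*w/2 - w**2/2)
20229 + x(r(2*(-5) - 2)) = 20229 + (-5 - 5*I*sqrt(13)/2 - (I*sqrt(13))**2/2) = 20229 + (-5 - 5*I*sqrt(13)/2 - 1/2*(-13)) = 20229 + (-5 - 5*I*sqrt(13)/2 + 13/2) = 20229 + (3/2 - 5*I*sqrt(13)/2) = 40461/2 - 5*I*sqrt(13)/2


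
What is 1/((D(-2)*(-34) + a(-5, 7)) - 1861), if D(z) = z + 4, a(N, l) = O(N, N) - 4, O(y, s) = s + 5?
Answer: -1/1933 ≈ -0.00051733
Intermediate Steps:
O(y, s) = 5 + s
a(N, l) = 1 + N (a(N, l) = (5 + N) - 4 = 1 + N)
D(z) = 4 + z
1/((D(-2)*(-34) + a(-5, 7)) - 1861) = 1/(((4 - 2)*(-34) + (1 - 5)) - 1861) = 1/((2*(-34) - 4) - 1861) = 1/((-68 - 4) - 1861) = 1/(-72 - 1861) = 1/(-1933) = -1/1933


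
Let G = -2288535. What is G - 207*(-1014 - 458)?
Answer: -1983831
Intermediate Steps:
G - 207*(-1014 - 458) = -2288535 - 207*(-1014 - 458) = -2288535 - 207*(-1472) = -2288535 - 1*(-304704) = -2288535 + 304704 = -1983831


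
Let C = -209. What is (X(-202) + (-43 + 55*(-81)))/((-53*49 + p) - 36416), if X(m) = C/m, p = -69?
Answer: 908387/7894564 ≈ 0.11506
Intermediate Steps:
X(m) = -209/m
(X(-202) + (-43 + 55*(-81)))/((-53*49 + p) - 36416) = (-209/(-202) + (-43 + 55*(-81)))/((-53*49 - 69) - 36416) = (-209*(-1/202) + (-43 - 4455))/((-2597 - 69) - 36416) = (209/202 - 4498)/(-2666 - 36416) = -908387/202/(-39082) = -908387/202*(-1/39082) = 908387/7894564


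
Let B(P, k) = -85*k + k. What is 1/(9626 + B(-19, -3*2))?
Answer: 1/10130 ≈ 9.8717e-5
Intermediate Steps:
B(P, k) = -84*k
1/(9626 + B(-19, -3*2)) = 1/(9626 - (-252)*2) = 1/(9626 - 84*(-6)) = 1/(9626 + 504) = 1/10130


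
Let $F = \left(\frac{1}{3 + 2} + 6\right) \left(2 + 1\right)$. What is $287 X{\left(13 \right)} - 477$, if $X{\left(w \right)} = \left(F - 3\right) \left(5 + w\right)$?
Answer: $\frac{400563}{5} \approx 80113.0$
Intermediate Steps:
$F = \frac{93}{5}$ ($F = \left(\frac{1}{5} + 6\right) 3 = \frac{31}{5} \cdot 3 = \frac{93}{5} \approx 18.6$)
$X{\left(w \right)} = 78 + \frac{78 w}{5}$ ($X{\left(w \right)} = \left(\frac{93}{5} - 3\right) \left(5 + w\right) = \frac{78 \left(5 + w\right)}{5} = 78 + \frac{78 w}{5}$)
$287 X{\left(13 \right)} - 477 = 287 \left(78 + \frac{78}{5} \cdot 13\right) - 477 = 287 \left(78 + \frac{1014}{5}\right) - 477 = 287 \cdot \frac{1404}{5} - 477 = \frac{402948}{5} - 477 = \frac{400563}{5}$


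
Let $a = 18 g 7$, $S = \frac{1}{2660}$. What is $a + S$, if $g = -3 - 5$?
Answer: $- \frac{2681279}{2660} \approx -1008.0$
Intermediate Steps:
$g = -8$ ($g = -3 - 5 = -8$)
$S = \frac{1}{2660} \approx 0.00037594$
$a = -1008$ ($a = 18 \left(-8\right) 7 = \left(-144\right) 7 = -1008$)
$a + S = -1008 + \frac{1}{2660} = - \frac{2681279}{2660}$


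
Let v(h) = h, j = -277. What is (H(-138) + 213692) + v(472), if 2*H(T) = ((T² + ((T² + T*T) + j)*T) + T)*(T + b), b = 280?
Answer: -368915688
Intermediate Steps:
H(T) = (280 + T)*(T + T² + T*(-277 + 2*T²))/2 (H(T) = (((T² + ((T² + T*T) - 277)*T) + T)*(T + 280))/2 = (((T² + ((T² + T²) - 277)*T) + T)*(280 + T))/2 = (((T² + (2*T² - 277)*T) + T)*(280 + T))/2 = (((T² + (-277 + 2*T²)*T) + T)*(280 + T))/2 = (((T² + T*(-277 + 2*T²)) + T)*(280 + T))/2 = ((T + T² + T*(-277 + 2*T²))*(280 + T))/2 = ((280 + T)*(T + T² + T*(-277 + 2*T²)))/2 = (280 + T)*(T + T² + T*(-277 + 2*T²))/2)
(H(-138) + 213692) + v(472) = ((½)*(-138)*(-77280 + 2*(-138)³ + 4*(-138) + 561*(-138)²) + 213692) + 472 = ((½)*(-138)*(-77280 + 2*(-2628072) - 552 + 561*19044) + 213692) + 472 = ((½)*(-138)*(-77280 - 5256144 - 552 + 10683684) + 213692) + 472 = ((½)*(-138)*5349708 + 213692) + 472 = (-369129852 + 213692) + 472 = -368916160 + 472 = -368915688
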